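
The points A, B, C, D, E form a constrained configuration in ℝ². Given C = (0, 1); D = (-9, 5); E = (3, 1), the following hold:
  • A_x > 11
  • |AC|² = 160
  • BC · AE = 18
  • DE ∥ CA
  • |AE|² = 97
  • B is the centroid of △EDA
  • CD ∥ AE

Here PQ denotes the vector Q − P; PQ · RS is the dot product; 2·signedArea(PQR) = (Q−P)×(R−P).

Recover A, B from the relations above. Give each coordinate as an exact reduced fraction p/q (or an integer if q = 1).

1. A_x = 12  [CD ∥ AE ∩ DE ∥ CA]
2. A_y = -3  [CD ∥ AE ∩ DE ∥ CA]
   → A = (12, -3)
3. B_x = 2  [B is the centroid of △EDA]
4. B_y = 1  [B is the centroid of △EDA]
   → B = (2, 1)

A = (12, -3)
B = (2, 1)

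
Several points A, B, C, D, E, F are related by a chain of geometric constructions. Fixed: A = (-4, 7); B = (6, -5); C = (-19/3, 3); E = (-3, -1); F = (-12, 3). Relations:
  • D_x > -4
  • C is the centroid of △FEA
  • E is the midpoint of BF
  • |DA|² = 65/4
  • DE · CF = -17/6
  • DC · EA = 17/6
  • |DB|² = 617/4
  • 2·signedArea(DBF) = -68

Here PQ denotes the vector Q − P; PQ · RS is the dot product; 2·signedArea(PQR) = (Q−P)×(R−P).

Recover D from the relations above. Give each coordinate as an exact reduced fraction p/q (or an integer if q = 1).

1. D_x = -7/2  [DE · CF = -17/6 ∩ 2·signedArea(DBF) = -68]
2. D_y = 3  [DE · CF = -17/6 ∩ 2·signedArea(DBF) = -68]
   → D = (-7/2, 3)

D = (-7/2, 3)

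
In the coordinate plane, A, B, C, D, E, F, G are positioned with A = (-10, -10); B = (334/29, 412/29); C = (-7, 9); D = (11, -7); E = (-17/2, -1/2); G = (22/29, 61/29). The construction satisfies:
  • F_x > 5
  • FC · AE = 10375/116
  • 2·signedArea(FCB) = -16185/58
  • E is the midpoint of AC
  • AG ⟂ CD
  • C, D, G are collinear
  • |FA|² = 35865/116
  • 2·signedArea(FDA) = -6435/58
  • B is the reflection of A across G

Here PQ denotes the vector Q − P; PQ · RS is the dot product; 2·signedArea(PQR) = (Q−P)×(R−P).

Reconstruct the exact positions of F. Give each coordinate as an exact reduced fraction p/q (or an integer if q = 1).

1. F_x = 341/58  [2·signedArea(FDA) = -6435/58 ∩ FC · AE = 10375/116]
2. F_y = -71/29  [2·signedArea(FDA) = -6435/58 ∩ FC · AE = 10375/116]
   → F = (341/58, -71/29)

F = (341/58, -71/29)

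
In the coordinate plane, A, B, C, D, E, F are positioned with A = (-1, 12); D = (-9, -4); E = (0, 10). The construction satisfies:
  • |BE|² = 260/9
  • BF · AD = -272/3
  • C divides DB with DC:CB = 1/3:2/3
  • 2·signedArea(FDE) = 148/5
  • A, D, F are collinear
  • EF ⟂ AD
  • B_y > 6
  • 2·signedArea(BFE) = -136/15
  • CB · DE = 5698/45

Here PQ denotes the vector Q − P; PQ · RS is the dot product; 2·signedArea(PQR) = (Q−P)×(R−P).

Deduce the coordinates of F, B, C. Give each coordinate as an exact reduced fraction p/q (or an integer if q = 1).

B = (-58/15, 94/15)
C = (-328/45, -26/45)
F = (-8/5, 54/5)

1. F_x = -8/5  [A, D, F are collinear ∩ EF ⟂ AD]
2. F_y = 54/5  [A, D, F are collinear ∩ EF ⟂ AD]
   → F = (-8/5, 54/5)
3. B_x = -58/15  [line 4/5·x + 8/5·y + -104/15 = 0 ∩ |BE|² = 260/9]
4. B_y = 94/15  [line 4/5·x + 8/5·y + -104/15 = 0 ∩ |BE|² = 260/9]
   → B = (-58/15, 94/15)
5. C_x = -328/45  [C divides DB with DC:CB = 1/3:2/3]
6. C_y = -26/45  [C divides DB with DC:CB = 1/3:2/3]
   → C = (-328/45, -26/45)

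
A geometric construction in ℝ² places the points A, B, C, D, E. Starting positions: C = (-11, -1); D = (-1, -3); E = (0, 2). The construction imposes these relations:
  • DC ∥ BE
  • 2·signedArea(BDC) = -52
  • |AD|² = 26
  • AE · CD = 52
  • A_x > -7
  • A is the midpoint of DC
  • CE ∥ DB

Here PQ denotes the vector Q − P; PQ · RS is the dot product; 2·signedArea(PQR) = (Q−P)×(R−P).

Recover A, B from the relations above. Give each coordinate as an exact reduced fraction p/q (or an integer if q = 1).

A = (-6, -2)
B = (10, 0)

1. A_x = -6  [A is the midpoint of DC]
2. A_y = -2  [A is the midpoint of DC]
   → A = (-6, -2)
3. B_x = 10  [DC ∥ BE ∩ CE ∥ DB]
4. B_y = 0  [DC ∥ BE ∩ CE ∥ DB]
   → B = (10, 0)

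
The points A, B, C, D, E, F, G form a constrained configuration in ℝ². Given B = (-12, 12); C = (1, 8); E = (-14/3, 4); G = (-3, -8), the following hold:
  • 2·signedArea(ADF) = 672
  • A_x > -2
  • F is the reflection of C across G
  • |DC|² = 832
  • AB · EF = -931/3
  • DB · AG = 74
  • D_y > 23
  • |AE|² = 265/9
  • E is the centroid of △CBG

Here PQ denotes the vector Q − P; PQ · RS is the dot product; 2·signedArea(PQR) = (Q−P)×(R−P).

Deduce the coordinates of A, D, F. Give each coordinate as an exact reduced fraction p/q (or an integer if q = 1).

A = (-1, 0)
D = (-23, 24)
F = (-7, -24)

1. F_x = -7  [F is the reflection of C across G]
2. F_y = -24  [F is the reflection of C across G]
   → F = (-7, -24)
3. A_x = -1  [line 7/3·x + 28·y + 7/3 = 0 ∩ |AE|² = 265/9]
4. A_y = 0  [line 7/3·x + 28·y + 7/3 = 0 ∩ |AE|² = 265/9]
   → A = (-1, 0)
5. D_x = -23  [DB · AG = 74 ∩ 2·signedArea(ADF) = 672]
6. D_y = 24  [DB · AG = 74 ∩ 2·signedArea(ADF) = 672]
   → D = (-23, 24)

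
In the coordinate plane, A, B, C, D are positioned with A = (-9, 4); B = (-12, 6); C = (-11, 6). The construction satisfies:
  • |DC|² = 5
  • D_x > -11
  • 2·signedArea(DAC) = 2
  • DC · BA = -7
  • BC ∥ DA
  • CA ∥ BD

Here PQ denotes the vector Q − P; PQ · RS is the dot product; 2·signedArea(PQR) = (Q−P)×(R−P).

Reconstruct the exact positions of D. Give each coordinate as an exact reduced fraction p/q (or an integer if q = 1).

D = (-10, 4)

1. D_x = -10  [BC ∥ DA ∩ CA ∥ BD]
2. D_y = 4  [BC ∥ DA ∩ CA ∥ BD]
   → D = (-10, 4)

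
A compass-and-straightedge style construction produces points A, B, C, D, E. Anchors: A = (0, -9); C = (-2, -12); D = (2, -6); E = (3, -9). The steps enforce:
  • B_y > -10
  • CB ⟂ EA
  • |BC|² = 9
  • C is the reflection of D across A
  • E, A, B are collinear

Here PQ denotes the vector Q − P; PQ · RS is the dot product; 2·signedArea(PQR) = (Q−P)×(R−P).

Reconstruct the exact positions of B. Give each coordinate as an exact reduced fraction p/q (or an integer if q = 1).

B = (-2, -9)

1. B_x = -2  [E, A, B are collinear ∩ CB ⟂ EA]
2. B_y = -9  [E, A, B are collinear ∩ CB ⟂ EA]
   → B = (-2, -9)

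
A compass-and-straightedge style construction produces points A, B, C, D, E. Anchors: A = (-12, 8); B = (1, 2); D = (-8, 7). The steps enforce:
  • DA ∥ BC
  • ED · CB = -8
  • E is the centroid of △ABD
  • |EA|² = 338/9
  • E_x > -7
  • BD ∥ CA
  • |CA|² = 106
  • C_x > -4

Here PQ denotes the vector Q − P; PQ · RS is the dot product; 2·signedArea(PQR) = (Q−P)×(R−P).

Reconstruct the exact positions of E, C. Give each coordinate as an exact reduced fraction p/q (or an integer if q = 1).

C = (-3, 3)
E = (-19/3, 17/3)

1. E_x = -19/3  [E is the centroid of △ABD]
2. E_y = 17/3  [E is the centroid of △ABD]
   → E = (-19/3, 17/3)
3. C_x = -3  [BD ∥ CA ∩ DA ∥ BC]
4. C_y = 3  [BD ∥ CA ∩ DA ∥ BC]
   → C = (-3, 3)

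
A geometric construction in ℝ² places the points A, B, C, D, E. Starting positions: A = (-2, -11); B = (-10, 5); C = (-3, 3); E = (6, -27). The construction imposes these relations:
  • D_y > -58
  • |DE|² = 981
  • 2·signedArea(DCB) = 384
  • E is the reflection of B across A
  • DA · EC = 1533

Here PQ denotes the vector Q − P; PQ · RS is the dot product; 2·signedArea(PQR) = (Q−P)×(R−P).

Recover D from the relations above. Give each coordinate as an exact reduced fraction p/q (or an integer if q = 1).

1. D_x = 15  [2·signedArea(DCB) = 384 ∩ DA · EC = 1533]
2. D_y = -57  [2·signedArea(DCB) = 384 ∩ DA · EC = 1533]
   → D = (15, -57)

D = (15, -57)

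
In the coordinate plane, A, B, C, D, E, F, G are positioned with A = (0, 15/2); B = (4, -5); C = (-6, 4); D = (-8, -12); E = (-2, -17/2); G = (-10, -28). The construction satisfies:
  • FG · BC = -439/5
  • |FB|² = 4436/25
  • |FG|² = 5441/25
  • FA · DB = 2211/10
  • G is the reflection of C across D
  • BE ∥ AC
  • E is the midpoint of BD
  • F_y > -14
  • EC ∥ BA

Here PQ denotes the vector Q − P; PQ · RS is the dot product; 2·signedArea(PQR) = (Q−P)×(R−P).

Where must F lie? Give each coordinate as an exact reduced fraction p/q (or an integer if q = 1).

1. F_x = -6  [FA · DB = 2211/10 ∩ FG · BC = -439/5]
2. F_y = -69/5  [FA · DB = 2211/10 ∩ FG · BC = -439/5]
   → F = (-6, -69/5)

F = (-6, -69/5)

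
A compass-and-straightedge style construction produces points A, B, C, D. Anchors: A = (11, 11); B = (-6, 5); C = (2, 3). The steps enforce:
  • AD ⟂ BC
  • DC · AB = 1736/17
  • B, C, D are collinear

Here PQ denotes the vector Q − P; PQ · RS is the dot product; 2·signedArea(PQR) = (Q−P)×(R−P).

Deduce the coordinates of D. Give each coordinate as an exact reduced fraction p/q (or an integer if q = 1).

D = (146/17, 23/17)

1. D_x = 146/17  [B, C, D are collinear ∩ AD ⟂ BC]
2. D_y = 23/17  [B, C, D are collinear ∩ AD ⟂ BC]
   → D = (146/17, 23/17)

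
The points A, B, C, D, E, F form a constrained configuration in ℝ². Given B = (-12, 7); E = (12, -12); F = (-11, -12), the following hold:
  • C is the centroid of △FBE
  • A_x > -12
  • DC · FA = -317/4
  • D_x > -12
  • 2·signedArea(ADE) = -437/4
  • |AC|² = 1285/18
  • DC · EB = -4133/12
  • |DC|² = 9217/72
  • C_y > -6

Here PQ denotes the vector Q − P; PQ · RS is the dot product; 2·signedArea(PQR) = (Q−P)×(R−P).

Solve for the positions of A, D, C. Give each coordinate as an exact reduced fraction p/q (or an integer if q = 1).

A = (-23/2, -5/2)
C = (-11/3, -17/3)
D = (-47/4, 9/4)

1. C_x = -11/3  [C is the centroid of △FBE]
2. C_y = -17/3  [C is the centroid of △FBE]
   → C = (-11/3, -17/3)
3. D_x = -47/4  [line 24·x + -19·y + 1299/4 = 0 ∩ |DC|² = 9217/72]
4. D_y = 9/4  [line 24·x + -19·y + 1299/4 = 0 ∩ |DC|² = 9217/72]
   → D = (-47/4, 9/4)
5. A_x = -23/2  [2·signedArea(ADE) = -437/4 ∩ DC · FA = -317/4]
6. A_y = -5/2  [2·signedArea(ADE) = -437/4 ∩ DC · FA = -317/4]
   → A = (-23/2, -5/2)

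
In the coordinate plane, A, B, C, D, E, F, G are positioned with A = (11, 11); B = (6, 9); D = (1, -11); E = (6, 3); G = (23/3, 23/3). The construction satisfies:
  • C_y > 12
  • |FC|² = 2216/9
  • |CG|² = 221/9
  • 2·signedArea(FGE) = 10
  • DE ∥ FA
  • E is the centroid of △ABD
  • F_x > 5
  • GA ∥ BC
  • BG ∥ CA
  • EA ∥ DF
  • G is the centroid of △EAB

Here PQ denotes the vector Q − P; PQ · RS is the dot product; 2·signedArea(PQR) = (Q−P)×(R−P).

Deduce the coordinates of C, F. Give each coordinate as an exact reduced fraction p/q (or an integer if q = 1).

C = (28/3, 37/3)
F = (6, -3)

1. C_x = 28/3  [BG ∥ CA ∩ GA ∥ BC]
2. C_y = 37/3  [BG ∥ CA ∩ GA ∥ BC]
   → C = (28/3, 37/3)
3. F_x = 6  [DE ∥ FA ∩ EA ∥ DF]
4. F_y = -3  [DE ∥ FA ∩ EA ∥ DF]
   → F = (6, -3)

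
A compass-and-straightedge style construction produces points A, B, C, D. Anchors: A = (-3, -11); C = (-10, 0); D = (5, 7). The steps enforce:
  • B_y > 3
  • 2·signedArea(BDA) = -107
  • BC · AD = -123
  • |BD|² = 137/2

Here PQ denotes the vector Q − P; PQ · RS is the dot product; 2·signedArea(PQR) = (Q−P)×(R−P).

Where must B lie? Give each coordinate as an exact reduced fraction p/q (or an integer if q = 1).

1. B_x = -5/2  [2·signedArea(BDA) = -107 ∩ BC · AD = -123]
2. B_y = 7/2  [2·signedArea(BDA) = -107 ∩ BC · AD = -123]
   → B = (-5/2, 7/2)

B = (-5/2, 7/2)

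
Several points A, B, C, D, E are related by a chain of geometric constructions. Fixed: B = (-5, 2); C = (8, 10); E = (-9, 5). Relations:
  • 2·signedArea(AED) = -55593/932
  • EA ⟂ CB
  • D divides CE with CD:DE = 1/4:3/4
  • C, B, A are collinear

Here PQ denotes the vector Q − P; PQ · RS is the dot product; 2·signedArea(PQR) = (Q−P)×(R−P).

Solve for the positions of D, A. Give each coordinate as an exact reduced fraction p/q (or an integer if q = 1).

1. D_x = 15/4  [D divides CE with CD:DE = 1/4:3/4]
2. D_y = 35/4  [D divides CE with CD:DE = 1/4:3/4]
   → D = (15/4, 35/4)
3. A_x = -1529/233  [C, B, A are collinear ∩ EA ⟂ CB]
4. A_y = 242/233  [C, B, A are collinear ∩ EA ⟂ CB]
   → A = (-1529/233, 242/233)

A = (-1529/233, 242/233)
D = (15/4, 35/4)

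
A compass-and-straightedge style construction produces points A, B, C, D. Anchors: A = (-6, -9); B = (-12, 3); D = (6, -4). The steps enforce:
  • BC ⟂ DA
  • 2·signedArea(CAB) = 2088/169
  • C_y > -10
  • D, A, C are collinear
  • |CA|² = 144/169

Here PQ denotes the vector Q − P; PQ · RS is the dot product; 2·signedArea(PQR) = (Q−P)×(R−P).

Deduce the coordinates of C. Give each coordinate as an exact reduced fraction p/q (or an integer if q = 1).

C = (-1158/169, -1581/169)

1. C_x = -1158/169  [D, A, C are collinear ∩ BC ⟂ DA]
2. C_y = -1581/169  [D, A, C are collinear ∩ BC ⟂ DA]
   → C = (-1158/169, -1581/169)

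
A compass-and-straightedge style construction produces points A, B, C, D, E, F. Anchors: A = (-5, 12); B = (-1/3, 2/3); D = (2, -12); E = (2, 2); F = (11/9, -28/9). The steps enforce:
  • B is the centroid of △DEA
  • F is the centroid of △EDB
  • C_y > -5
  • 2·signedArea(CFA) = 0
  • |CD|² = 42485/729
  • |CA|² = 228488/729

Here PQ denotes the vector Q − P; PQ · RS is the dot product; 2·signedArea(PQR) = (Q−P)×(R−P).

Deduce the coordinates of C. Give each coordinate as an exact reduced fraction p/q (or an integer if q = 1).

1. C_x = 47/27  [line -136/9·x + -56/9·y + -8/9 = 0 ∩ |CD|² = 42485/729]
2. C_y = -118/27  [line -136/9·x + -56/9·y + -8/9 = 0 ∩ |CD|² = 42485/729]
   → C = (47/27, -118/27)

C = (47/27, -118/27)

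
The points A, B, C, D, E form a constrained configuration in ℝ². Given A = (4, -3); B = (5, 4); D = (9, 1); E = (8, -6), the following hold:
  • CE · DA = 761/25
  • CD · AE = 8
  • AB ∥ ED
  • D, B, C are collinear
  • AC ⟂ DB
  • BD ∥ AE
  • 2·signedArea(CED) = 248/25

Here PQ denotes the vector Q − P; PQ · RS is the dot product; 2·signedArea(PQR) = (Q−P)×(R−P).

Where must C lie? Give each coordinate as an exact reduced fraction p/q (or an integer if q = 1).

C = (193/25, 49/25)

1. C_x = 193/25  [D, B, C are collinear ∩ AC ⟂ DB]
2. C_y = 49/25  [D, B, C are collinear ∩ AC ⟂ DB]
   → C = (193/25, 49/25)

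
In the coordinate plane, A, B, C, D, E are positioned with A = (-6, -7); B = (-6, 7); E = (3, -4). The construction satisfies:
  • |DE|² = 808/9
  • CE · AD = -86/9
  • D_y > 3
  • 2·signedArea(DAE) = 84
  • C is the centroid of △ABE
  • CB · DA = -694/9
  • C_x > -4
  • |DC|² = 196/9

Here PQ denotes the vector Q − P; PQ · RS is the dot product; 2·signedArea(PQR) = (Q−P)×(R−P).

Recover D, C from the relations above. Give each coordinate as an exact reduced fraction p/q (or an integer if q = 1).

1. C_x = -3  [C is the centroid of △ABE]
2. C_y = -4/3  [C is the centroid of △ABE]
   → C = (-3, -4/3)
3. D_x = -3  [2·signedArea(DAE) = 84 ∩ CB · DA = -694/9]
4. D_y = 10/3  [2·signedArea(DAE) = 84 ∩ CB · DA = -694/9]
   → D = (-3, 10/3)

C = (-3, -4/3)
D = (-3, 10/3)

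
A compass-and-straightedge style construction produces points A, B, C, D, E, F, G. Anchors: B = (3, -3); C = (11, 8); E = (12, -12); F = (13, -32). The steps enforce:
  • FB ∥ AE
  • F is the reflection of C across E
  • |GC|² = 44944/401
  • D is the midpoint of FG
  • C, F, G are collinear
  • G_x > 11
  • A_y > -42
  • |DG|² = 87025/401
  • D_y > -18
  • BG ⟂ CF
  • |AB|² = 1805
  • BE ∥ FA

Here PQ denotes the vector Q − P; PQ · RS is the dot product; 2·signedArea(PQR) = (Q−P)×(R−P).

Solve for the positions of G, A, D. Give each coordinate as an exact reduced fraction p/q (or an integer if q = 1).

A = (22, -41)
D = (4918/401, -6932/401)
G = (4623/401, -1032/401)

1. G_x = 4623/401  [C, F, G are collinear ∩ BG ⟂ CF]
2. G_y = -1032/401  [C, F, G are collinear ∩ BG ⟂ CF]
   → G = (4623/401, -1032/401)
3. A_x = 22  [FB ∥ AE ∩ BE ∥ FA]
4. A_y = -41  [FB ∥ AE ∩ BE ∥ FA]
   → A = (22, -41)
5. D_x = 4918/401  [D is the midpoint of FG]
6. D_y = -6932/401  [D is the midpoint of FG]
   → D = (4918/401, -6932/401)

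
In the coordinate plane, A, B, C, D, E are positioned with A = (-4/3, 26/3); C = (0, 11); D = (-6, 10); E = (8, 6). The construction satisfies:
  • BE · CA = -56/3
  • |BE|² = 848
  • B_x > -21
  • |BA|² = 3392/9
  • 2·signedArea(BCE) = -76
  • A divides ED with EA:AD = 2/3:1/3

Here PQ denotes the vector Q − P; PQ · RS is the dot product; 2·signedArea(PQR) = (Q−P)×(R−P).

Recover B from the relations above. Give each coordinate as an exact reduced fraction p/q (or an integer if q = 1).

B = (-20, 14)

1. B_x = -20  [2·signedArea(BCE) = -76 ∩ BE · CA = -56/3]
2. B_y = 14  [2·signedArea(BCE) = -76 ∩ BE · CA = -56/3]
   → B = (-20, 14)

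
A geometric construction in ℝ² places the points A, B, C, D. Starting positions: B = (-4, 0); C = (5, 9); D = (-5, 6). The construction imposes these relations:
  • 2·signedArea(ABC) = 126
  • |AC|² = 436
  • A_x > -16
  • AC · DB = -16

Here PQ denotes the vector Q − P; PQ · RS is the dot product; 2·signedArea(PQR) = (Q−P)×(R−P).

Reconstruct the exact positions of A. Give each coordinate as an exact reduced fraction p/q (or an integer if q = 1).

1. A_x = -15  [AC · DB = -16 ∩ 2·signedArea(ABC) = 126]
2. A_y = 3  [AC · DB = -16 ∩ 2·signedArea(ABC) = 126]
   → A = (-15, 3)

A = (-15, 3)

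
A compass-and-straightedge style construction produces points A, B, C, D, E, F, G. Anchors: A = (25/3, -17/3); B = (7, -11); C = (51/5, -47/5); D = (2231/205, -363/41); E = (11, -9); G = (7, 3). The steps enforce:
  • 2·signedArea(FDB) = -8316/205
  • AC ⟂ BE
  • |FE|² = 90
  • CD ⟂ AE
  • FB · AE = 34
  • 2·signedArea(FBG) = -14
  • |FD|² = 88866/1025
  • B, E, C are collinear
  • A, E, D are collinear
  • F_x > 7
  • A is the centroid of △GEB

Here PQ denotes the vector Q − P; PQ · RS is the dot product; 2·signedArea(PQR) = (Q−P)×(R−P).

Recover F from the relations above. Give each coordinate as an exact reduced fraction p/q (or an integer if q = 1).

F = (8, 0)

1. F_x = 8  [FB · AE = 34 ∩ 2·signedArea(FDB) = -8316/205]
2. F_y = 0  [FB · AE = 34 ∩ 2·signedArea(FDB) = -8316/205]
   → F = (8, 0)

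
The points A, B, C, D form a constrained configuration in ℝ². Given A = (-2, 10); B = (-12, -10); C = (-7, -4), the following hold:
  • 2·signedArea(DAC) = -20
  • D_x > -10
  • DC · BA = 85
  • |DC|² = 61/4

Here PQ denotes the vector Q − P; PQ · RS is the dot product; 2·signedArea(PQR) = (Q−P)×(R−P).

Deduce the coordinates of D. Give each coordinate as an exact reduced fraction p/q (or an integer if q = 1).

1. D_x = -19/2  [DC · BA = 85 ∩ 2·signedArea(DAC) = -20]
2. D_y = -7  [DC · BA = 85 ∩ 2·signedArea(DAC) = -20]
   → D = (-19/2, -7)

D = (-19/2, -7)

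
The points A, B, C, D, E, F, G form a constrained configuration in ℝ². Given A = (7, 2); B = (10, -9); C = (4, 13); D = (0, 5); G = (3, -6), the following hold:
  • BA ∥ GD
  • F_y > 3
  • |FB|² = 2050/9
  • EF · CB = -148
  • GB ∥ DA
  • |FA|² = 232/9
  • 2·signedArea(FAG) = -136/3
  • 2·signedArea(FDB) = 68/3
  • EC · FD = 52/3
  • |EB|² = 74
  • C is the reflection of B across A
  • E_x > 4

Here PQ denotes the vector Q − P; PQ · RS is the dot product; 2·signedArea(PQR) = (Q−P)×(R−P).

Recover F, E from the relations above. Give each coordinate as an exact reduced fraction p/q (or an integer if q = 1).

1. F_x = 7/3  [2·signedArea(FDB) = 68/3 ∩ 2·signedArea(FAG) = -136/3]
2. F_y = 4  [2·signedArea(FDB) = 68/3 ∩ 2·signedArea(FAG) = -136/3]
   → F = (7/3, 4)
3. E_x = 5  [EC · FD = 52/3 ∩ EF · CB = -148]
4. E_y = -2  [EC · FD = 52/3 ∩ EF · CB = -148]
   → E = (5, -2)

E = (5, -2)
F = (7/3, 4)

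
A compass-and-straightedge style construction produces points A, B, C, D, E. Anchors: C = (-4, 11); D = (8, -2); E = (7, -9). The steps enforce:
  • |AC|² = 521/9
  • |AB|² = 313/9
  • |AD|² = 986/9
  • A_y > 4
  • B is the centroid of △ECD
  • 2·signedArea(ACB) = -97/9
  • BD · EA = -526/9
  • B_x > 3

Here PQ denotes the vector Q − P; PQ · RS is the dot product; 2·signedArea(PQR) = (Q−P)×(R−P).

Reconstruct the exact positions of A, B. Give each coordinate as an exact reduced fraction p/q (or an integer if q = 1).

A = (-1/3, 13/3)
B = (11/3, 0)

1. B_x = 11/3  [B is the centroid of △ECD]
2. B_y = 0  [B is the centroid of △ECD]
   → B = (11/3, 0)
3. A_x = -1/3  [2·signedArea(ACB) = -97/9 ∩ BD · EA = -526/9]
4. A_y = 13/3  [2·signedArea(ACB) = -97/9 ∩ BD · EA = -526/9]
   → A = (-1/3, 13/3)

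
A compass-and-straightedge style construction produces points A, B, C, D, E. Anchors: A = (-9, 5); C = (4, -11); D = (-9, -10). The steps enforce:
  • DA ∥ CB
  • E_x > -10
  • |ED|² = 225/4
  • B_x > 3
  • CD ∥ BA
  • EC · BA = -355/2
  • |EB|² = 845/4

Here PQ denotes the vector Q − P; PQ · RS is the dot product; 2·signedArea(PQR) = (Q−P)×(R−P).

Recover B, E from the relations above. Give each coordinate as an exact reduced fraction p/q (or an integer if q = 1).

B = (4, 4)
E = (-9, -5/2)

1. B_x = 4  [CD ∥ BA ∩ DA ∥ CB]
2. B_y = 4  [CD ∥ BA ∩ DA ∥ CB]
   → B = (4, 4)
3. E_x = -9  [line 13·x + -1·y + 229/2 = 0 ∩ |ED|² = 225/4]
4. E_y = -5/2  [line 13·x + -1·y + 229/2 = 0 ∩ |ED|² = 225/4]
   → E = (-9, -5/2)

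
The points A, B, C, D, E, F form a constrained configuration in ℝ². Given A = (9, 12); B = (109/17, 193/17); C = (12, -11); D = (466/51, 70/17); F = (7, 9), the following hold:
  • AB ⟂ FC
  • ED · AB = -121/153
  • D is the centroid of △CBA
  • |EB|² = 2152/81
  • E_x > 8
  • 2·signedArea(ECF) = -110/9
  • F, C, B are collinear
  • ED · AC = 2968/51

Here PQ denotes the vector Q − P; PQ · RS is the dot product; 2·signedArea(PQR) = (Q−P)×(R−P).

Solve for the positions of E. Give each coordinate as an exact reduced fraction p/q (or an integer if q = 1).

1. E_x = 1259/153  [ED · AC = 2968/51 ∩ ED · AB = -121/153]
2. E_y = 111/17  [ED · AC = 2968/51 ∩ ED · AB = -121/153]
   → E = (1259/153, 111/17)

E = (1259/153, 111/17)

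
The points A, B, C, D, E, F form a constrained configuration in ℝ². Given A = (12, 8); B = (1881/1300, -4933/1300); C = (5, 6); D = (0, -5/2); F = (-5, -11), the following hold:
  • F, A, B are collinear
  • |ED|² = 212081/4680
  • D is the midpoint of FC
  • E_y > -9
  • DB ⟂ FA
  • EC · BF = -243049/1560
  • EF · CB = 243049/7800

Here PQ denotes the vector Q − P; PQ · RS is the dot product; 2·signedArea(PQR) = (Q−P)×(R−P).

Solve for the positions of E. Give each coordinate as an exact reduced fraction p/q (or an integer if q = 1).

E = (-11119/3900, -33533/3900)

1. E_x = -11119/3900  [EC · BF = -243049/1560 ∩ EF · CB = 243049/7800]
2. E_y = -33533/3900  [EC · BF = -243049/1560 ∩ EF · CB = 243049/7800]
   → E = (-11119/3900, -33533/3900)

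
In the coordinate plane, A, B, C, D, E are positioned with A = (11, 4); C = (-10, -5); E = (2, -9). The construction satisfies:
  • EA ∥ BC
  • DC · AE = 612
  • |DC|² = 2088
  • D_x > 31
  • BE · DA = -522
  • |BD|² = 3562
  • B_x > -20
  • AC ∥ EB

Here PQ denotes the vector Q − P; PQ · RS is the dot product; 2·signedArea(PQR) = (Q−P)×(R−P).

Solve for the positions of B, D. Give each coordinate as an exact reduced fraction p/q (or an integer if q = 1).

B = (-19, -18)
D = (32, 13)

1. B_x = -19  [EA ∥ BC ∩ AC ∥ EB]
2. B_y = -18  [EA ∥ BC ∩ AC ∥ EB]
   → B = (-19, -18)
3. D_x = 32  [DC · AE = 612 ∩ BE · DA = -522]
4. D_y = 13  [DC · AE = 612 ∩ BE · DA = -522]
   → D = (32, 13)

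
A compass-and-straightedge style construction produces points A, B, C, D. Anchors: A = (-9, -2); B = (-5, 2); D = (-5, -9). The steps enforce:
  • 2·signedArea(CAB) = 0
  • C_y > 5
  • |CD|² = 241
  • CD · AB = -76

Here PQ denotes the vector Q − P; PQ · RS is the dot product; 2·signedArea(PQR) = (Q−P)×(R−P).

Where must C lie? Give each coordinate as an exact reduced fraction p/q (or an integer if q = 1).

1. C_x = -1  [2·signedArea(CAB) = 0 ∩ CD · AB = -76]
2. C_y = 6  [2·signedArea(CAB) = 0 ∩ CD · AB = -76]
   → C = (-1, 6)

C = (-1, 6)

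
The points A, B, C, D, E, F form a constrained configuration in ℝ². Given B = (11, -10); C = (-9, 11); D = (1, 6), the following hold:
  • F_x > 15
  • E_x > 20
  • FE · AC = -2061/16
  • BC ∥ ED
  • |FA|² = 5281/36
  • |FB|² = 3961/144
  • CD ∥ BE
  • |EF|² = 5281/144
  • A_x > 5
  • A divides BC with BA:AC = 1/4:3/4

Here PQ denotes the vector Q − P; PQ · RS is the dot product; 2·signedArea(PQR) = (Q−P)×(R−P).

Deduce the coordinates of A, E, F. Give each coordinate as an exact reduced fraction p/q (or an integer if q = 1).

A = (6, -19/4)
E = (21, -15)
F = (16, -139/12)

1. A_x = 6  [A divides BC with BA:AC = 1/4:3/4]
2. A_y = -19/4  [A divides BC with BA:AC = 1/4:3/4]
   → A = (6, -19/4)
3. E_x = 21  [BC ∥ ED ∩ CD ∥ BE]
4. E_y = -15  [BC ∥ ED ∩ CD ∥ BE]
   → E = (21, -15)
5. F_x = 16  [line 15·x + -63/4·y + -6759/16 = 0 ∩ |FB|² = 3961/144]
6. F_y = -139/12  [line 15·x + -63/4·y + -6759/16 = 0 ∩ |FB|² = 3961/144]
   → F = (16, -139/12)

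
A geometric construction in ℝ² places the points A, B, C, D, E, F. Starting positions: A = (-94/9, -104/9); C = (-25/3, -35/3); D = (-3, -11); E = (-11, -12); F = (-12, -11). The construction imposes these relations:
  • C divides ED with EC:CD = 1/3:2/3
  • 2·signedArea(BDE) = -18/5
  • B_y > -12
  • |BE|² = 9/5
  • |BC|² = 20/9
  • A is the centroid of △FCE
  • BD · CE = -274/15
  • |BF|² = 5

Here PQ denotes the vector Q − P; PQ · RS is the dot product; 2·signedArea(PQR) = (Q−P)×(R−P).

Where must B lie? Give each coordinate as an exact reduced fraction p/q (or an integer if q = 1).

B = (-49/5, -57/5)

1. B_x = -49/5  [2·signedArea(BDE) = -18/5 ∩ BD · CE = -274/15]
2. B_y = -57/5  [2·signedArea(BDE) = -18/5 ∩ BD · CE = -274/15]
   → B = (-49/5, -57/5)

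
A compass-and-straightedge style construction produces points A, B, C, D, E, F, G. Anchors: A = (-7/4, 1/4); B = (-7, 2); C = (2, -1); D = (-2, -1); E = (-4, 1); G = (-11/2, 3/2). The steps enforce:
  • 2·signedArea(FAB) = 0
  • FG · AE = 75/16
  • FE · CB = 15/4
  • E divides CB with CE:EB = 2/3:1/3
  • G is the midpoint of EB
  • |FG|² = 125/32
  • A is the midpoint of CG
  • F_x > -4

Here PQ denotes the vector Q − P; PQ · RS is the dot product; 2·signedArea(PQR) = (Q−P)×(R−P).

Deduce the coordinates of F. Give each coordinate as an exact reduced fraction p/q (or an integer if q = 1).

F = (-29/8, 7/8)

1. F_x = -29/8  [2·signedArea(FAB) = 0 ∩ FE · CB = 15/4]
2. F_y = 7/8  [2·signedArea(FAB) = 0 ∩ FE · CB = 15/4]
   → F = (-29/8, 7/8)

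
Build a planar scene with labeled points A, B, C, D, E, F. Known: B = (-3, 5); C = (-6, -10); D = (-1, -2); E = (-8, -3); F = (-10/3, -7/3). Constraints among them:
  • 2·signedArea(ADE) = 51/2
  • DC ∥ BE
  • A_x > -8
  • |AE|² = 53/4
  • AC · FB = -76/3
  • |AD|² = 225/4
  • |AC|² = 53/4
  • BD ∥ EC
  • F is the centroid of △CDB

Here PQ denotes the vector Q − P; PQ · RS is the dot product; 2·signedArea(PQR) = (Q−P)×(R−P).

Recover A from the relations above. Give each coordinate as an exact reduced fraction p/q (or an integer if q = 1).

1. A_x = -7  [2·signedArea(ADE) = 51/2 ∩ AC · FB = -76/3]
2. A_y = -13/2  [2·signedArea(ADE) = 51/2 ∩ AC · FB = -76/3]
   → A = (-7, -13/2)

A = (-7, -13/2)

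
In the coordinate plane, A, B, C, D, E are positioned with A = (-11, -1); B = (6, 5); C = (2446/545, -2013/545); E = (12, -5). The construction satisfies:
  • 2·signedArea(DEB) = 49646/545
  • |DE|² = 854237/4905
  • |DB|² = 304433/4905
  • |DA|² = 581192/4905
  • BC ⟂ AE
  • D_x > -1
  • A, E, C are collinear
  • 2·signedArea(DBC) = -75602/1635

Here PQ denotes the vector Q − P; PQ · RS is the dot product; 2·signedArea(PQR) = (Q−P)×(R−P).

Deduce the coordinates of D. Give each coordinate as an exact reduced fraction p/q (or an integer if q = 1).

1. D_x = -93/545  [2·signedArea(DBC) = -75602/1635 ∩ 2·signedArea(DEB) = 49646/545]
2. D_y = 167/1635  [2·signedArea(DBC) = -75602/1635 ∩ 2·signedArea(DEB) = 49646/545]
   → D = (-93/545, 167/1635)

D = (-93/545, 167/1635)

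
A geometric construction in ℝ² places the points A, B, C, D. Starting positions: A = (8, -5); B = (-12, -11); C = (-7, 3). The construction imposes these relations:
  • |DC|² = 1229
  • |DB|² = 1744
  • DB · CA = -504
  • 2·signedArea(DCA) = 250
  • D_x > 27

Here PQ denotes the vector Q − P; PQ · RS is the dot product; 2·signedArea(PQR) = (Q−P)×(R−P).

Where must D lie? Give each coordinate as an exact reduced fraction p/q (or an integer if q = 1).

1. D_x = 28  [DB · CA = -504 ∩ 2·signedArea(DCA) = 250]
2. D_y = 1  [DB · CA = -504 ∩ 2·signedArea(DCA) = 250]
   → D = (28, 1)

D = (28, 1)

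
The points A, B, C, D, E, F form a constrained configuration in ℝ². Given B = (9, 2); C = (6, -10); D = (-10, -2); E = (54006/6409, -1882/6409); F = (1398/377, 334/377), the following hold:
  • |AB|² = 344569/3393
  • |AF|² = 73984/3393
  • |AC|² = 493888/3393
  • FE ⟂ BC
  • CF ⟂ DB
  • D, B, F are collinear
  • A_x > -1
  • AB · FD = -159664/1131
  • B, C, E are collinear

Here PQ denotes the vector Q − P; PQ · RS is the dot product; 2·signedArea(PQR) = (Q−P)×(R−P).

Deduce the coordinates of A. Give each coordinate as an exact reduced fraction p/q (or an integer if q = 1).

1. A_x = -974/1131  [line 5168/377·x + 1088/377·y + 13600/1131 = 0 ∩ |AF|² = 73984/3393]
2. A_y = -86/1131  [line 5168/377·x + 1088/377·y + 13600/1131 = 0 ∩ |AF|² = 73984/3393]
   → A = (-974/1131, -86/1131)

A = (-974/1131, -86/1131)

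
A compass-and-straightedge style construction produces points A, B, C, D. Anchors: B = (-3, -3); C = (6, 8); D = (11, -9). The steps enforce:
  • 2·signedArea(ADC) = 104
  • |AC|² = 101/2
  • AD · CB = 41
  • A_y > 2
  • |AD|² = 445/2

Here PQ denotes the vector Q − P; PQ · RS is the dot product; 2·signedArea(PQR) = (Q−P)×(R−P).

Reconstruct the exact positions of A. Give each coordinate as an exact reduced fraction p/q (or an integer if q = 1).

A = (3/2, 5/2)

1. A_x = 3/2  [AD · CB = 41 ∩ 2·signedArea(ADC) = 104]
2. A_y = 5/2  [AD · CB = 41 ∩ 2·signedArea(ADC) = 104]
   → A = (3/2, 5/2)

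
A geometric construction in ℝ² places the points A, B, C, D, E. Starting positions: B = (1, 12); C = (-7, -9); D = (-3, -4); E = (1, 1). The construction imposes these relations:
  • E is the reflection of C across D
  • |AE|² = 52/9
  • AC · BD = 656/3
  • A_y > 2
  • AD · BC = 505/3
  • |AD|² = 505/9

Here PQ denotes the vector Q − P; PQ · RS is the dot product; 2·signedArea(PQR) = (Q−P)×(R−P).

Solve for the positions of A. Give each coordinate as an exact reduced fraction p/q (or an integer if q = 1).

A = (-1/3, 3)

1. A_x = -1/3  [AD · BC = 505/3 ∩ AC · BD = 656/3]
2. A_y = 3  [AD · BC = 505/3 ∩ AC · BD = 656/3]
   → A = (-1/3, 3)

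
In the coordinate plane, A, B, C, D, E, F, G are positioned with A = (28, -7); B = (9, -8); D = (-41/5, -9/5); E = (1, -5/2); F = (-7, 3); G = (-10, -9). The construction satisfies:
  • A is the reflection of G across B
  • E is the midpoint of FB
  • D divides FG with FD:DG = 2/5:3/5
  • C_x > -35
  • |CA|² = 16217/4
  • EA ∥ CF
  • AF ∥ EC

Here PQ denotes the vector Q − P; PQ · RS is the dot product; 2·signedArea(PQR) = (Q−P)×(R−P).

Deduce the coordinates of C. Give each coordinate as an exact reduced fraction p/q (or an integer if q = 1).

1. C_x = -34  [EA ∥ CF ∩ AF ∥ EC]
2. C_y = 15/2  [EA ∥ CF ∩ AF ∥ EC]
   → C = (-34, 15/2)

C = (-34, 15/2)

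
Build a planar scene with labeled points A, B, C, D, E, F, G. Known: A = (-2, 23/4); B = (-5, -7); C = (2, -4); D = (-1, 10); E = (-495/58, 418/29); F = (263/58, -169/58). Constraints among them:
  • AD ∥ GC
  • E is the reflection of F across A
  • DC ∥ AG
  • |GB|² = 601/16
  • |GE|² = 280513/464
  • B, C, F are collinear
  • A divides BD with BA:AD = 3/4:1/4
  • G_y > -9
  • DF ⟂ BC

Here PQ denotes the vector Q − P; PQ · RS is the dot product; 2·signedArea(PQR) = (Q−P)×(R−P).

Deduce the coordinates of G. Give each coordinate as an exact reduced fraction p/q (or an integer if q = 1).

1. G_x = 1  [AD ∥ GC ∩ DC ∥ AG]
2. G_y = -33/4  [AD ∥ GC ∩ DC ∥ AG]
   → G = (1, -33/4)

G = (1, -33/4)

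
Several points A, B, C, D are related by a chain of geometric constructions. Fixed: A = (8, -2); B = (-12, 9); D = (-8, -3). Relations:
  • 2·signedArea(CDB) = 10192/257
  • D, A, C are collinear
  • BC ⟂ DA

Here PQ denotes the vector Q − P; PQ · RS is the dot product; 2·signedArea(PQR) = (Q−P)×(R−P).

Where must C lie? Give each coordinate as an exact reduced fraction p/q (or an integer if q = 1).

1. C_x = -2888/257  [D, A, C are collinear ∩ BC ⟂ DA]
2. C_y = -823/257  [D, A, C are collinear ∩ BC ⟂ DA]
   → C = (-2888/257, -823/257)

C = (-2888/257, -823/257)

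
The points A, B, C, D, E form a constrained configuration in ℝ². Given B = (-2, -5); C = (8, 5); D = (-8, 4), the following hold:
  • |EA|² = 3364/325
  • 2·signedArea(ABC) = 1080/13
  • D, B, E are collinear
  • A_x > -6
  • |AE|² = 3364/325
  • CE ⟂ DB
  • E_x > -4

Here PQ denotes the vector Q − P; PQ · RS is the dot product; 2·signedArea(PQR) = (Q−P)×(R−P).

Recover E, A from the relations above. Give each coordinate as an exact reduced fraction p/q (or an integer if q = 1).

A = (-346/65, -1/65)
E = (-46/13, -35/13)

1. E_x = -46/13  [D, B, E are collinear ∩ CE ⟂ DB]
2. E_y = -35/13  [D, B, E are collinear ∩ CE ⟂ DB]
   → E = (-46/13, -35/13)
3. A_x = -346/65  [line -10·x + 10·y + -690/13 = 0 ∩ |AE|² = 3364/325]
4. A_y = -1/65  [line -10·x + 10·y + -690/13 = 0 ∩ |AE|² = 3364/325]
   → A = (-346/65, -1/65)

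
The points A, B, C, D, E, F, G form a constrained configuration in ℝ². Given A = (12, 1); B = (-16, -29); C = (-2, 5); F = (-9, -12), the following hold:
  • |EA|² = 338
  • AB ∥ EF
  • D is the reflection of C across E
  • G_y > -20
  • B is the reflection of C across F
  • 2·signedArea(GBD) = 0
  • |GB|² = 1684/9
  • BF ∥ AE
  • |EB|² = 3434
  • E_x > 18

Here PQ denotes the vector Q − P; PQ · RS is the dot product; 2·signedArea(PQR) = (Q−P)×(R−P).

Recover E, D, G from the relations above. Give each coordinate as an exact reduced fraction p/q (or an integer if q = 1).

D = (40, 31)
E = (19, 18)
G = (-20/3, -19)

1. E_x = 19  [AB ∥ EF ∩ BF ∥ AE]
2. E_y = 18  [AB ∥ EF ∩ BF ∥ AE]
   → E = (19, 18)
3. D_x = 40  [D is the reflection of C across E]
4. D_y = 31  [D is the reflection of C across E]
   → D = (40, 31)
5. G_x = -20/3  [line -60·x + 56·y + 664 = 0 ∩ |GB|² = 1684/9]
6. G_y = -19  [line -60·x + 56·y + 664 = 0 ∩ |GB|² = 1684/9]
   → G = (-20/3, -19)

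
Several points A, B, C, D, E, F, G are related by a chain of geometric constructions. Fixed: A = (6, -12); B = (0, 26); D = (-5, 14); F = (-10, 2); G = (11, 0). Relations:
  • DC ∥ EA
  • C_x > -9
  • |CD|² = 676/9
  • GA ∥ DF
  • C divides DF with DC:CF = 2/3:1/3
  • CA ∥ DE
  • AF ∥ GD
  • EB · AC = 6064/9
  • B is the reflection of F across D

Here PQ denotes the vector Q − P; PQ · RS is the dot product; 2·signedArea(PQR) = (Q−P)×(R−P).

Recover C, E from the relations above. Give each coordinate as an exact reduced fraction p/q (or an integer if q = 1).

1. C_x = -25/3  [C divides DF with DC:CF = 2/3:1/3]
2. C_y = 6  [C divides DF with DC:CF = 2/3:1/3]
   → C = (-25/3, 6)
3. E_x = 28/3  [DC ∥ EA ∩ CA ∥ DE]
4. E_y = -4  [DC ∥ EA ∩ CA ∥ DE]
   → E = (28/3, -4)

C = (-25/3, 6)
E = (28/3, -4)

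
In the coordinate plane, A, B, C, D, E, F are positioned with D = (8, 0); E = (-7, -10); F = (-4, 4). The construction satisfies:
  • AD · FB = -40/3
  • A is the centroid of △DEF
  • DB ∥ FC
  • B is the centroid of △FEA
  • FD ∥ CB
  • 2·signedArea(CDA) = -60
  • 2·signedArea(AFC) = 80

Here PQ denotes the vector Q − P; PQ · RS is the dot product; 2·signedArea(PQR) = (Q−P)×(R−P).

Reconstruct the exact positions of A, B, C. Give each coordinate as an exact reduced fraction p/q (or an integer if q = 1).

A = (-1, -2)
B = (-4, -8/3)
C = (-16, 4/3)

1. A_x = -1  [A is the centroid of △DEF]
2. A_y = -2  [A is the centroid of △DEF]
   → A = (-1, -2)
3. B_x = -4  [B is the centroid of △FEA]
4. B_y = -8/3  [B is the centroid of △FEA]
   → B = (-4, -8/3)
5. C_x = -16  [FD ∥ CB ∩ DB ∥ FC]
6. C_y = 4/3  [FD ∥ CB ∩ DB ∥ FC]
   → C = (-16, 4/3)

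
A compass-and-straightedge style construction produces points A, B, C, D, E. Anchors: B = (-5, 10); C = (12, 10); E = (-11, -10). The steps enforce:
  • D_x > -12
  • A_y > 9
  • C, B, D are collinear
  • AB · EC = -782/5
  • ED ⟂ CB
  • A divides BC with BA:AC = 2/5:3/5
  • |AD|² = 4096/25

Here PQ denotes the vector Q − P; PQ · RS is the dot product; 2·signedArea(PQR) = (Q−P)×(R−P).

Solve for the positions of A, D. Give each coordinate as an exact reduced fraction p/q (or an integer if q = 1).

1. A_x = 9/5  [A divides BC with BA:AC = 2/5:3/5]
2. A_y = 10  [A divides BC with BA:AC = 2/5:3/5]
   → A = (9/5, 10)
3. D_x = -11  [C, B, D are collinear ∩ ED ⟂ CB]
4. D_y = 10  [C, B, D are collinear ∩ ED ⟂ CB]
   → D = (-11, 10)

A = (9/5, 10)
D = (-11, 10)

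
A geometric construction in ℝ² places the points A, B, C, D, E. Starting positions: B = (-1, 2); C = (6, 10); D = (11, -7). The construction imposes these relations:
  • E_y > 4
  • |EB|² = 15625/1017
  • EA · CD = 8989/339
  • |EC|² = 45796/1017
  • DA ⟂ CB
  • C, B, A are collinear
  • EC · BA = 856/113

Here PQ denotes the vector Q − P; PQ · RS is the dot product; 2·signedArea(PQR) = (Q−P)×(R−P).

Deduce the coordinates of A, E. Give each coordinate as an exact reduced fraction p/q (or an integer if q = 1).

1. A_x = -29/113  [C, B, A are collinear ∩ DA ⟂ CB]
2. A_y = 322/113  [C, B, A are collinear ∩ DA ⟂ CB]
   → A = (-29/113, 322/113)
3. E_x = 536/339  [EC · BA = 856/113 ∩ EA · CD = 8989/339]
4. E_y = 1678/339  [EC · BA = 856/113 ∩ EA · CD = 8989/339]
   → E = (536/339, 1678/339)

A = (-29/113, 322/113)
E = (536/339, 1678/339)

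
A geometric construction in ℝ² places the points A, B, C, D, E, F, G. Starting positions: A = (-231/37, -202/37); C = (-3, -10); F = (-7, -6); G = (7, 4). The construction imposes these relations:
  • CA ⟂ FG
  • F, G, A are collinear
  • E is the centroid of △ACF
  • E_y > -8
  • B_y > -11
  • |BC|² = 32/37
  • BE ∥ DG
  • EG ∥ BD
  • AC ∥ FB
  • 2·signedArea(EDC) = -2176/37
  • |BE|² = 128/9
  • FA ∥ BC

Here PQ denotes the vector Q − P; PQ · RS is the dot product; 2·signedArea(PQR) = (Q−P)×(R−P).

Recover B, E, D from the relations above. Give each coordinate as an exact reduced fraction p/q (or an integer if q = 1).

1. B_x = -139/37  [FA ∥ BC ∩ AC ∥ FB]
2. B_y = -390/37  [FA ∥ BC ∩ AC ∥ FB]
   → B = (-139/37, -390/37)
3. E_x = -601/111  [E is the centroid of △ACF]
4. E_y = -794/111  [E is the centroid of △ACF]
   → E = (-601/111, -794/111)
5. D_x = 961/111  [BE ∥ DG ∩ EG ∥ BD]
6. D_y = 68/111  [BE ∥ DG ∩ EG ∥ BD]
   → D = (961/111, 68/111)

B = (-139/37, -390/37)
D = (961/111, 68/111)
E = (-601/111, -794/111)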